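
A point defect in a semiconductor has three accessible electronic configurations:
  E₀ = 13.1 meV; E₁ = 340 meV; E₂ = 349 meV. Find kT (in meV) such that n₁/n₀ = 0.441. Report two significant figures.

400 meV

n₁/n₀ = exp[−(E₁−E₀)/kT] = 0.441.
⇒ (E₁−E₀)/kT = ln(1/0.441) = ln(2.268) = 0.8189.
kT = 326.9 meV / 0.8189 = 400 meV.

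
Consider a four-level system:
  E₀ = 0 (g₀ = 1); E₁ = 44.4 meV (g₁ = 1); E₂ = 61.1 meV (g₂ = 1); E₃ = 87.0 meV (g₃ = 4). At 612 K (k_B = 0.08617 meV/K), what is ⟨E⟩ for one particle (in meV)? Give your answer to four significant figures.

41.84 meV

k_BT = 0.08617 × 612 K = 52.7360 meV.
Eᵢ/kT = 0, 0.841930, 1.15860, 1.64973.
Z = Σ gᵢe^(−Eᵢ/kT) = 1·e^(−0) + 1·e^(−0.841930) + 1·e^(−1.15860) + 4·e^(−1.64973) = 1.00000 + 0.430878 + 0.313925 + 0.768407 = 2.51321.
⟨E⟩ = Σ Eᵢ gᵢe^(−Eᵢ/kT) / Z = (0·1.00000 + 44.4·0.430878 + 61.1·0.313925 + 87.0·0.768407) / 2.51321 = 41.84 meV.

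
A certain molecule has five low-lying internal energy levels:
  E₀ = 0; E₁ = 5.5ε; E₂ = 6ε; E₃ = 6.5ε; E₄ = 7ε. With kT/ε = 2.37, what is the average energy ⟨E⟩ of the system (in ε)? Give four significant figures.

Eᵢ/kT = 0, 2.32068, 2.53165, 2.74262, 2.95359.
Z = Σ e^(−Eᵢ/kT) = e^(−0) + e^(−2.32068) + e^(−2.53165) + e^(−2.74262) + e^(−2.95359) = 1.00000 + 0.0982068 + 0.0795277 + 0.0644014 + 0.0521521 = 1.29429.
⟨E⟩ = Σ Eᵢ e^(−Eᵢ/kT) / Z = (0·1.00000 + 5.5·0.0982068 + 6·0.0795277 + 6.5·0.0644014 + 7·0.0521521) / 1.29429 = 1.391 ε.

1.391 ε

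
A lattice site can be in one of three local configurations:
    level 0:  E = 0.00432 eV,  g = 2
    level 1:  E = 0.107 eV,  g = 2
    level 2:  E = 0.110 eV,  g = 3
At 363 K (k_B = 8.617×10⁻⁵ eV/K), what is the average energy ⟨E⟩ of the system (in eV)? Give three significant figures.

0.0128 eV

k_BT = 8.617×10⁻⁵ × 363 K = 0.031280 eV.
Eᵢ/kT = 0.13811, 3.4207, 3.5166.
Z = Σ gᵢe^(−Eᵢ/kT) = 2·e^(−0.13811) + 2·e^(−3.4207) + 3·e^(−3.5166) = 1.7420 + 0.065379 + 0.089101 = 1.8965.
⟨E⟩ = Σ Eᵢ gᵢe^(−Eᵢ/kT) / Z = (0.00432·1.7420 + 0.107·0.065379 + 0.110·0.089101) / 1.8965 = 0.0128 eV.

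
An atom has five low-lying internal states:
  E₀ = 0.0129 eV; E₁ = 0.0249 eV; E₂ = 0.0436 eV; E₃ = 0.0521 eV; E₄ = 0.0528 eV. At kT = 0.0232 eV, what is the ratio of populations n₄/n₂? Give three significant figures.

n₄/n₂ = exp[−(E₄−E₂)/kT] = exp(−(0.0092 eV)/(0.0232 eV)) = exp(-0.39655) = 0.673.

0.673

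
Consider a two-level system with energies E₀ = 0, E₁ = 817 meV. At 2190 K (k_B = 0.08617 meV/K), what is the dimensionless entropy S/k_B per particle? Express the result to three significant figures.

0.0694

k_BT = 0.08617 × 2190 K = 188.71 meV.
Eᵢ/kT = 0, 4.3294.
Z = Σ e^(−Eᵢ/kT) = e^(−0) + e^(−4.3294) = 1.0000 + 0.013175 = 1.0132.
⟨E⟩ = Σ EᵢPᵢ = 10.624 meV.
S/k_B = ln Z + ⟨E⟩/kT = ln(1.0132) + 10.624/188.71 = 0.013114 + 0.056298 = 0.0694.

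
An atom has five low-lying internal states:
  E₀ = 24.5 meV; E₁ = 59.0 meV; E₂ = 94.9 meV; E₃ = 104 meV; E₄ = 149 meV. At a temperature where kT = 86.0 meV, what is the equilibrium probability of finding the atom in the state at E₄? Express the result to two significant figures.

0.086

Eᵢ/kT = 0.2849, 0.6860, 1.103, 1.209, 1.733.
Z = Σ e^(−Eᵢ/kT) = e^(−0.2849) + e^(−0.6860) + e^(−1.103) + e^(−1.209) + e^(−1.733) = 0.7521 + 0.5036 + 0.3319 + 0.2985 + 0.1768 = 2.063.
P₄ = e^(−E₄/kT) / Z = 0.1768/2.063 = 0.086.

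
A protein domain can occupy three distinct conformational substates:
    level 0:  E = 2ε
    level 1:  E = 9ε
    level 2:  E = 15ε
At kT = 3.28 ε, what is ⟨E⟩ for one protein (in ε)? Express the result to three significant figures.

2.95 ε

Eᵢ/kT = 0.60976, 2.7439, 4.5732.
Z = Σ e^(−Eᵢ/kT) = e^(−0.60976) + e^(−2.7439) + e^(−4.5732) = 0.54348 + 0.064319 + 0.010325 = 0.61812.
⟨E⟩ = Σ Eᵢ e^(−Eᵢ/kT) / Z = (2·0.54348 + 9·0.064319 + 15·0.010325) / 0.61812 = 2.95 ε.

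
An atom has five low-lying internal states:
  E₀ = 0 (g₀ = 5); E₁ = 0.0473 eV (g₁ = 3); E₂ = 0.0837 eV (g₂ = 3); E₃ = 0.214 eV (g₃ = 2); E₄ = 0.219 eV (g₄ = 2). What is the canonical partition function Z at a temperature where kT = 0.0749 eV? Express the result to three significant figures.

Eᵢ/kT = 0, 0.63151, 1.1175, 2.8571, 2.9239.
Z = Σ gᵢe^(−Eᵢ/kT) = 5·e^(−0) + 3·e^(−0.63151) + 3·e^(−1.1175) + 2·e^(−2.8571) + 2·e^(−2.9239) = 5.0000 + 1.5954 + 0.98129 + 0.11487 + 0.10745 = 7.7990.

Z = 7.80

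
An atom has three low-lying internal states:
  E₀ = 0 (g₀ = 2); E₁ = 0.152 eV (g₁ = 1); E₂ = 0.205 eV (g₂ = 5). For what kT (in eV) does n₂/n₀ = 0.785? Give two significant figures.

0.18 eV

n₂/n₀ = (g₂/g₀) exp[−(E₂−E₀)/kT] = 0.785.
⇒ (E₂−E₀)/kT = ln((5/2)/0.785) = ln(3.185) = 1.158.
kT = 0.205 eV / 1.158 = 0.18 eV.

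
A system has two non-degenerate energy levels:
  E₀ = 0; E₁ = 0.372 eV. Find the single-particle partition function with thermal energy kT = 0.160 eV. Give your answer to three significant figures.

Eᵢ/kT = 0, 2.3250.
Z = Σ e^(−Eᵢ/kT) = e^(−0) + e^(−2.3250) = 1.0000 + 0.097783 = 1.0978.

Z = 1.10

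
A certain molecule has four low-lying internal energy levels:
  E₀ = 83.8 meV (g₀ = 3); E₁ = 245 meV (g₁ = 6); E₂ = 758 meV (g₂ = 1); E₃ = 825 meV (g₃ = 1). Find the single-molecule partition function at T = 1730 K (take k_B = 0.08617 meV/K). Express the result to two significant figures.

Z = 2.9

k_BT = 0.08617 × 1730 K = 149.1 meV.
Eᵢ/kT = 0.5620, 1.643, 5.084, 5.533.
Z = Σ gᵢe^(−Eᵢ/kT) = 3·e^(−0.5620) + 6·e^(−1.643) + 1·e^(−5.084) + 1·e^(−5.533) = 1.710 + 1.160 + 0.006195 + 0.003954 = 2.880.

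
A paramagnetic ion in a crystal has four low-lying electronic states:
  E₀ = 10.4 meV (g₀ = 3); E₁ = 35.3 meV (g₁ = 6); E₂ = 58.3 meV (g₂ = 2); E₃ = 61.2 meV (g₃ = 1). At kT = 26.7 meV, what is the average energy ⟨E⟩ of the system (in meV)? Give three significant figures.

24.5 meV

Eᵢ/kT = 0.38951, 1.3221, 2.1835, 2.2921.
Z = Σ gᵢe^(−Eᵢ/kT) = 3·e^(−0.38951) + 6·e^(−1.3221) + 2·e^(−2.1835) + 1·e^(−2.2921) = 2.0322 + 1.5994 + 0.22529 + 0.10105 = 3.9579.
⟨E⟩ = Σ Eᵢ gᵢe^(−Eᵢ/kT) / Z = (10.4·2.0322 + 35.3·1.5994 + 58.3·0.22529 + 61.2·0.10105) / 3.9579 = 24.5 meV.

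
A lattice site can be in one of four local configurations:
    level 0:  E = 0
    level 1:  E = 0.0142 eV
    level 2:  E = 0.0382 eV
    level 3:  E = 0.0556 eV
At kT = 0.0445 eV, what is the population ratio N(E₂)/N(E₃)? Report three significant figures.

1.48

n₂/n₃ = exp[−(E₂−E₃)/kT] = exp(−(-0.0174 eV)/(0.0445 eV)) = exp(0.39101) = 1.48.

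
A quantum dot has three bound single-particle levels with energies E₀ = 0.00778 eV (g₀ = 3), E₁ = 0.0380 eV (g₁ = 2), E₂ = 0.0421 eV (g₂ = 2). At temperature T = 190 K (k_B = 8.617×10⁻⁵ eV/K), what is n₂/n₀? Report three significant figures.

k_BT = 8.617×10⁻⁵ × 190 K = 0.016372 eV.
n₂/n₀ = (g₂/g₀) exp[−(E₂−E₀)/kT] = (2/3) × exp(−(0.03432 eV)/(0.016372 eV)) = (2/3) × exp(-2.0963) = 0.0819.

0.0819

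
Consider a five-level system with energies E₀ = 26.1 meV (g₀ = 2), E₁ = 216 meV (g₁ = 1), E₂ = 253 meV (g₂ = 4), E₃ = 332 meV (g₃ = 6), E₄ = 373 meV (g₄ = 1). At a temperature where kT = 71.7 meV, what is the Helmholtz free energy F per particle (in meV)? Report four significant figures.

Eᵢ/kT = 0.364017, 3.01255, 3.52859, 4.63040, 5.20223.
Z = Σ gᵢe^(−Eᵢ/kT) = 2·e^(−0.364017) + 1·e^(−3.01255) + 4·e^(−3.52859) + 6·e^(−4.63040) + 1·e^(−5.20223) = 1.38976 + 0.0491661 + 0.117385 + 0.0585051 + 0.00550428 = 1.62032.
F = −kT ln Z = −71.7 × ln(1.62032) = −71.7 × 0.482624 = -34.60 meV.

-34.60 meV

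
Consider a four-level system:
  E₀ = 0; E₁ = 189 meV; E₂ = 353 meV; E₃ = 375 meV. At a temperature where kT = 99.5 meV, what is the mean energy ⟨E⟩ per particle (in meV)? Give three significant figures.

39.2 meV

Eᵢ/kT = 0, 1.8995, 3.5477, 3.7688.
Z = Σ e^(−Eᵢ/kT) = e^(−0) + e^(−1.8995) + e^(−3.5477) + e^(−3.7688) = 1.0000 + 0.14964 + 0.028791 + 0.023080 = 1.2015.
⟨E⟩ = Σ Eᵢ e^(−Eᵢ/kT) / Z = (0·1.0000 + 189·0.14964 + 353·0.028791 + 375·0.023080) / 1.2015 = 39.2 meV.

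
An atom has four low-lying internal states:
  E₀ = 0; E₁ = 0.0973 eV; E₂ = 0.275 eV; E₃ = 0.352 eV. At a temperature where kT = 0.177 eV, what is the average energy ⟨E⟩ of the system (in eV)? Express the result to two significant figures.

Eᵢ/kT = 0, 0.5497, 1.554, 1.989.
Z = Σ e^(−Eᵢ/kT) = e^(−0) + e^(−0.5497) + e^(−1.554) + e^(−1.989) = 1.000 + 0.5771 + 0.2114 + 0.1368 = 1.925.
⟨E⟩ = Σ Eᵢ e^(−Eᵢ/kT) / Z = (0·1.000 + 0.0973·0.5771 + 0.275·0.2114 + 0.352·0.1368) / 1.925 = 0.084 eV.

0.084 eV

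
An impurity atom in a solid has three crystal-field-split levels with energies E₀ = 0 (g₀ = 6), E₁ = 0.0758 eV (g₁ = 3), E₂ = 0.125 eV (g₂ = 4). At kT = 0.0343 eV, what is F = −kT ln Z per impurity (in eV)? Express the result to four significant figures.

-0.06385 eV

Eᵢ/kT = 0, 2.20991, 3.64431.
Z = Σ gᵢe^(−Eᵢ/kT) = 6·e^(−0) + 3·e^(−2.20991) + 4·e^(−3.64431) = 6.00000 + 0.329132 + 0.104558 = 6.43369.
F = −kT ln Z = −0.0343 × ln(6.43369) = −0.0343 × 1.86155 = -0.06385 eV.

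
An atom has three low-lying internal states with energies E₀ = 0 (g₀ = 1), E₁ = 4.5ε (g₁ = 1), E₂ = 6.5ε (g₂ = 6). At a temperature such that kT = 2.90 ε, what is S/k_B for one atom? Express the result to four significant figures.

Eᵢ/kT = 0, 1.55172, 2.24138.
Z = Σ gᵢe^(−Eᵢ/kT) = 1·e^(−0) + 1·e^(−1.55172) + 6·e^(−2.24138) = 1.00000 + 0.211883 + 0.637870 = 1.84975.
⟨E⟩ = Σ EᵢPᵢ = 2.75693 ε.
S/k_B = ln Z + ⟨E⟩/kT = ln(1.84975) + 2.75693/2.90 = 0.615050 + 0.950666 = 1.566.

1.566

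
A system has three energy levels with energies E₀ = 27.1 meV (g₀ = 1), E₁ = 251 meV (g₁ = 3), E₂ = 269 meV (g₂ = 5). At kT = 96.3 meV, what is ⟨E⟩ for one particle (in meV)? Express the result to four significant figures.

Eᵢ/kT = 0.281412, 2.60644, 2.79335.
Z = Σ gᵢe^(−Eᵢ/kT) = 1·e^(−0.281412) + 3·e^(−2.60644) + 5·e^(−2.79335) = 0.754717 + 0.221390 + 0.306079 = 1.28219.
⟨E⟩ = Σ Eᵢ gᵢe^(−Eᵢ/kT) / Z = (27.1·0.754717 + 251·0.221390 + 269·0.306079) / 1.28219 = 123.5 meV.

123.5 meV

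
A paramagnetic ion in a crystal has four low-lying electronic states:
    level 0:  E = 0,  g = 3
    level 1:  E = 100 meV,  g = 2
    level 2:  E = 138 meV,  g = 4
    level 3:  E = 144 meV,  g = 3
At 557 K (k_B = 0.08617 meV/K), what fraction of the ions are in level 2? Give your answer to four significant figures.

k_BT = 0.08617 × 557 K = 47.9967 meV.
Eᵢ/kT = 0, 2.08348, 2.87520, 3.00021.
Z = Σ gᵢe^(−Eᵢ/kT) = 3·e^(−0) + 2·e^(−2.08348) + 4·e^(−2.87520) + 3·e^(−3.00021) = 3.00000 + 0.248992 + 0.225619 + 0.149330 = 3.62394.
P₂ = g₂ e^(−E₂/kT) / Z = 0.225619/3.62394 = 0.06226.

0.06226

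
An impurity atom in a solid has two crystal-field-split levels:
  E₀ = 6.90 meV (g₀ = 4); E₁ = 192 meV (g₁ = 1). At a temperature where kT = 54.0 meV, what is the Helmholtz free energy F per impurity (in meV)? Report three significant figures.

-68.4 meV

Eᵢ/kT = 0.12778, 3.5556.
Z = Σ gᵢe^(−Eᵢ/kT) = 4·e^(−0.12778) + 1·e^(−3.5556) = 3.5202 + 0.028564 = 3.5488.
F = −kT ln Z = −54.0 × ln(3.5488) = −54.0 × 1.2666 = -68.4 meV.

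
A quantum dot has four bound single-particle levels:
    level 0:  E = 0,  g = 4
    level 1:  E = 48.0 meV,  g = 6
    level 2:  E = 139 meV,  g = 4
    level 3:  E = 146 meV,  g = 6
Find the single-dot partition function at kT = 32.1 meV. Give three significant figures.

Z = 5.46

Eᵢ/kT = 0, 1.4953, 4.3302, 4.5483.
Z = Σ gᵢe^(−Eᵢ/kT) = 4·e^(−0) + 6·e^(−1.4953) + 4·e^(−4.3302) + 6·e^(−4.5483) = 4.0000 + 1.3451 + 0.052660 + 0.063511 = 5.4613.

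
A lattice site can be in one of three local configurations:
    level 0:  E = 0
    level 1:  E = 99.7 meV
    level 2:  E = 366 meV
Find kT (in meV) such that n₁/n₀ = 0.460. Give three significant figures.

n₁/n₀ = exp[−(E₁−E₀)/kT] = 0.460.
⇒ (E₁−E₀)/kT = ln(1/0.460) = ln(2.1739) = 0.77652.
kT = 99.7 meV / 0.77652 = 128 meV.

128 meV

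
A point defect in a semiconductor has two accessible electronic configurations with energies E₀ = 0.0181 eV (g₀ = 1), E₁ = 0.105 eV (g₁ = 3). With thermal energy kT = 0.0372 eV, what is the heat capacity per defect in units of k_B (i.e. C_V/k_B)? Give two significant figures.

Eᵢ/kT = 0.4866, 2.823.
Z = Σ gᵢe^(−Eᵢ/kT) = 1·e^(−0.4866) + 3·e^(−2.823) = 0.6147 + 0.1783 = 0.7930.
⟨E⟩ = 0.03764 eV, ⟨E²⟩ = 0.002733 eV².
C_V/k_B = (⟨E²⟩ − ⟨E⟩²)/(kT)² = (0.002733 − 0.001417)/0.001384 = 0.95.

0.95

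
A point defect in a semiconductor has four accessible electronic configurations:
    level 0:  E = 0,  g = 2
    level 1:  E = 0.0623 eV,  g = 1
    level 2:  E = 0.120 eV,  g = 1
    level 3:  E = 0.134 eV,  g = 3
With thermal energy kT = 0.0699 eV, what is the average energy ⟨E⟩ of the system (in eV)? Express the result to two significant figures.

Eᵢ/kT = 0, 0.8913, 1.717, 1.917.
Z = Σ gᵢe^(−Eᵢ/kT) = 2·e^(−0) + 1·e^(−0.8913) + 1·e^(−1.717) + 3·e^(−1.917) = 2.000 + 0.4101 + 0.1796 + 0.4411 = 3.031.
⟨E⟩ = Σ Eᵢ gᵢe^(−Eᵢ/kT) / Z = (0·2.000 + 0.0623·0.4101 + 0.120·0.1796 + 0.134·0.4411) / 3.031 = 0.035 eV.

0.035 eV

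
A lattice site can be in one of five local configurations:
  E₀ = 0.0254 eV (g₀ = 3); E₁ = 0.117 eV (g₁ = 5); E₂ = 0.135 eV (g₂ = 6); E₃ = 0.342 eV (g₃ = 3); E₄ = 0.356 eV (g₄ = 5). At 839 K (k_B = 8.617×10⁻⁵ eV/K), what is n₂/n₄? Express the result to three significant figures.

k_BT = 8.617×10⁻⁵ × 839 K = 0.072297 eV.
n₂/n₄ = (g₂/g₄) exp[−(E₂−E₄)/kT] = (6/5) × exp(−(-0.221 eV)/(0.072297 eV)) = (6/5) × exp(3.0568) = 25.5.

25.5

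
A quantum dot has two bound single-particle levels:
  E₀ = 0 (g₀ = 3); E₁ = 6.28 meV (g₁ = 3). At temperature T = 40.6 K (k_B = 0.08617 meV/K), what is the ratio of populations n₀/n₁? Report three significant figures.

k_BT = 0.08617 × 40.6 K = 3.4985 meV.
n₀/n₁ = (g₀/g₁) exp[−(E₀−E₁)/kT] = (3/3) × exp(−(-6.28 meV)/(3.4985 meV)) = (3/3) × exp(1.7951) = 6.02.

6.02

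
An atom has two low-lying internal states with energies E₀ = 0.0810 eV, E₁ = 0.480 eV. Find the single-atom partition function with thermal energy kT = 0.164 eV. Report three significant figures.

Eᵢ/kT = 0.49390, 2.9268.
Z = Σ e^(−Eᵢ/kT) = e^(−0.49390) + e^(−2.9268) = 0.61024 + 0.053568 = 0.66381.

Z = 0.664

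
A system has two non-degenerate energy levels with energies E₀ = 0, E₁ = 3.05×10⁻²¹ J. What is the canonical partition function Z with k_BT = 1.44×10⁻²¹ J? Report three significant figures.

Eᵢ/kT = 0, 2.1181.
Z = Σ e^(−Eᵢ/kT) = e^(−0) + e^(−2.1181) = 1.0000 + 0.12026 = 1.1203.

Z = 1.12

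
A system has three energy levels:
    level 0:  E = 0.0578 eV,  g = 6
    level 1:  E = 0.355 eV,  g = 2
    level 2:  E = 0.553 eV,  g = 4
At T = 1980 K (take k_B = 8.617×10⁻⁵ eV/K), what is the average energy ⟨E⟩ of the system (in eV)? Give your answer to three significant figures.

0.0902 eV

k_BT = 8.617×10⁻⁵ × 1980 K = 0.17062 eV.
Eᵢ/kT = 0.33876, 2.0806, 3.2411.
Z = Σ gᵢe^(−Eᵢ/kT) = 6·e^(−0.33876) + 2·e^(−2.0806) + 4·e^(−3.2411) = 4.2759 + 0.24971 + 0.15648 = 4.6821.
⟨E⟩ = Σ Eᵢ gᵢe^(−Eᵢ/kT) / Z = (0.0578·4.2759 + 0.355·0.24971 + 0.553·0.15648) / 4.6821 = 0.0902 eV.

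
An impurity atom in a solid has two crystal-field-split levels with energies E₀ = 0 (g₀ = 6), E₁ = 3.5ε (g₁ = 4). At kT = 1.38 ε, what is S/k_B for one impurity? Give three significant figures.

Eᵢ/kT = 0, 2.5362.
Z = Σ gᵢe^(−Eᵢ/kT) = 6·e^(−0) + 4·e^(−2.5362) = 6.0000 + 0.31667 = 6.3167.
⟨E⟩ = Σ EᵢPᵢ = 0.17546 ε.
S/k_B = ln Z + ⟨E⟩/kT = ln(6.3167) + 0.17546/1.38 = 1.8432 + 0.12714 = 1.97.

1.97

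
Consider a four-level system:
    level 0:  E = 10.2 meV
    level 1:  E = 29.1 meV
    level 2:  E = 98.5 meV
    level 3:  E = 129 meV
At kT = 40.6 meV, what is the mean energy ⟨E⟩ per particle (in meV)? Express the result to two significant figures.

26 meV

Eᵢ/kT = 0.2512, 0.7167, 2.426, 3.177.
Z = Σ e^(−Eᵢ/kT) = e^(−0.2512) + e^(−0.7167) + e^(−2.426) + e^(−3.177) = 0.7779 + 0.4884 + 0.08839 + 0.04171 = 1.396.
⟨E⟩ = Σ Eᵢ e^(−Eᵢ/kT) / Z = (10.2·0.7779 + 29.1·0.4884 + 98.5·0.08839 + 129·0.04171) / 1.396 = 26 meV.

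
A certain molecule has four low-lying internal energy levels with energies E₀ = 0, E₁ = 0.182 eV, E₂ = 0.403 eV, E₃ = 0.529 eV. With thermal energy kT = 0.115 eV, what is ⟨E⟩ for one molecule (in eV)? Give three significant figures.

Eᵢ/kT = 0, 1.5826, 3.5043, 4.6000.
Z = Σ e^(−Eᵢ/kT) = e^(−0) + e^(−1.5826) + e^(−3.5043) + e^(−4.6000) = 1.0000 + 0.20544 + 0.030068 + 0.010052 = 1.2456.
⟨E⟩ = Σ Eᵢ e^(−Eᵢ/kT) / Z = (0·1.0000 + 0.182·0.20544 + 0.403·0.030068 + 0.529·0.010052) / 1.2456 = 0.0440 eV.

0.0440 eV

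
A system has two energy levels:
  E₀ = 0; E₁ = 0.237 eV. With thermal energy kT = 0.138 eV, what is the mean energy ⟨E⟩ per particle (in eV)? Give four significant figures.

0.03607 eV

Eᵢ/kT = 0, 1.71739.
Z = Σ e^(−Eᵢ/kT) = e^(−0) + e^(−1.71739) = 1.00000 + 0.179534 = 1.17953.
⟨E⟩ = Σ Eᵢ e^(−Eᵢ/kT) / Z = (0·1.00000 + 0.237·0.179534) / 1.17953 = 0.03607 eV.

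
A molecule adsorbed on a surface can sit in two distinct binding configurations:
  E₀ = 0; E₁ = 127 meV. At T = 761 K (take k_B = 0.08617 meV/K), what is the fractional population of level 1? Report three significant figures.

0.126

k_BT = 0.08617 × 761 K = 65.575 meV.
Eᵢ/kT = 0, 1.9367.
Z = Σ e^(−Eᵢ/kT) = e^(−0) + e^(−1.9367) = 1.0000 + 0.14418 = 1.1442.
P₁ = e^(−E₁/kT) / Z = 0.14418/1.1442 = 0.126.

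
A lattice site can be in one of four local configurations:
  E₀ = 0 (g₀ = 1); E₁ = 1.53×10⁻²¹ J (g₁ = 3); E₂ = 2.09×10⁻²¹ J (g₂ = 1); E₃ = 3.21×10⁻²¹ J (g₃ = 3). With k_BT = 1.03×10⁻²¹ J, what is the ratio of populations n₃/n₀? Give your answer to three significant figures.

n₃/n₀ = (g₃/g₀) exp[−(E₃−E₀)/kT] = (3/1) × exp(−(3.21 ×10⁻²¹ J)/(1.03 ×10⁻²¹ J)) = (3/1) × exp(-3.1165) = 0.133.

0.133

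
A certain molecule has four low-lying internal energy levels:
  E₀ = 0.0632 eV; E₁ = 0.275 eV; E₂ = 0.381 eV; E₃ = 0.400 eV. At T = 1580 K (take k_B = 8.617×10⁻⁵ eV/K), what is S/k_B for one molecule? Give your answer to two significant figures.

0.88

k_BT = 8.617×10⁻⁵ × 1580 K = 0.1361 eV.
Eᵢ/kT = 0.4644, 2.021, 2.799, 2.939.
Z = Σ e^(−Eᵢ/kT) = e^(−0.4644) + e^(−2.021) + e^(−2.799) + e^(−2.939) = 0.6285 + 0.1325 + 0.06087 + 0.05292 = 0.8748.
⟨E⟩ = Σ EᵢPᵢ = 0.1378 eV.
S/k_B = ln Z + ⟨E⟩/kT = ln(0.8748) + 0.1378/0.1361 = -0.1338 + 1.012 = 0.88.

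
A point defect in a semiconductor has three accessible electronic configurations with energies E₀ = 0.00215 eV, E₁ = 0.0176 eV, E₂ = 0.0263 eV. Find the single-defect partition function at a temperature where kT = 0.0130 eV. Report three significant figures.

Z = 1.24

Eᵢ/kT = 0.16538, 1.3538, 2.0231.
Z = Σ e^(−Eᵢ/kT) = e^(−0.16538) + e^(−1.3538) + e^(−2.0231) = 0.84757 + 0.25826 + 0.13224 = 1.2381.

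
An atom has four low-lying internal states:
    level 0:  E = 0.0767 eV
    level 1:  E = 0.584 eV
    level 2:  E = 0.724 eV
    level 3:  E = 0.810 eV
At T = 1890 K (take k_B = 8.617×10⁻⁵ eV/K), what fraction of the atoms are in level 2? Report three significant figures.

k_BT = 8.617×10⁻⁵ × 1890 K = 0.16286 eV.
Eᵢ/kT = 0.47096, 3.5859, 4.4455, 4.9736.
Z = Σ e^(−Eᵢ/kT) = e^(−0.47096) + e^(−3.5859) + e^(−4.4455) + e^(−4.9736) = 0.62440 + 0.027712 + 0.011731 + 0.0069182 = 0.67076.
P₂ = e^(−E₂/kT) / Z = 0.011731/0.67076 = 0.0175.

0.0175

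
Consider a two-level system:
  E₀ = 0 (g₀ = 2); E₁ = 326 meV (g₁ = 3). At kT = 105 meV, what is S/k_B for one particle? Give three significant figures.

Eᵢ/kT = 0, 3.1048.
Z = Σ gᵢe^(−Eᵢ/kT) = 2·e^(−0) + 3·e^(−3.1048) = 2.0000 + 0.13450 = 2.1345.
⟨E⟩ = Σ EᵢPᵢ = 20.542 meV.
S/k_B = ln Z + ⟨E⟩/kT = ln(2.1345) + 20.542/105 = 0.75823 + 0.19564 = 0.954.

0.954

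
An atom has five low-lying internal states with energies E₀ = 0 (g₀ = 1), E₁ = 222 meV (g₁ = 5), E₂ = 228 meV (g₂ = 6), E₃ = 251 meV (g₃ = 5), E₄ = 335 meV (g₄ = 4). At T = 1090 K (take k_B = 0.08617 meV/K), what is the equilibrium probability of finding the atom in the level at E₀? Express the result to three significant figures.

0.407

k_BT = 0.08617 × 1090 K = 93.925 meV.
Eᵢ/kT = 0, 2.3636, 2.4275, 2.6723, 3.5667.
Z = Σ gᵢe^(−Eᵢ/kT) = 1·e^(−0) + 5·e^(−2.3636) + 6·e^(−2.4275) + 5·e^(−2.6723) + 4·e^(−3.5667) = 1.0000 + 0.47040 + 0.52954 + 0.34547 + 0.11300 = 2.4584.
P₀ = g₀ e^(−E₀/kT) / Z = 1.0000/2.4584 = 0.407.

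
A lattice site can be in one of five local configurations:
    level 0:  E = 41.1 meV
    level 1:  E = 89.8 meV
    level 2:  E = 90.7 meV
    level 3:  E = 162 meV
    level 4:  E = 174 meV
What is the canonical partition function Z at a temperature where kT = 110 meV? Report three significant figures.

Eᵢ/kT = 0.37364, 0.81636, 0.82455, 1.4727, 1.5818.
Z = Σ e^(−Eᵢ/kT) = e^(−0.37364) + e^(−0.81636) + e^(−0.82455) + e^(−1.4727) + e^(−1.5818) = 0.68822 + 0.44204 + 0.43843 + 0.22931 + 0.20560 = 2.0036.

Z = 2.00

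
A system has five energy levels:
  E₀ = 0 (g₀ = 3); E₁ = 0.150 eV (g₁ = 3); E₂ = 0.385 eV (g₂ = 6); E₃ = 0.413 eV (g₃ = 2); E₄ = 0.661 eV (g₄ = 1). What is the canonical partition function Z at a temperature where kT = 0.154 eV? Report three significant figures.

Z = 4.78

Eᵢ/kT = 0, 0.97403, 2.5000, 2.6818, 4.2922.
Z = Σ gᵢe^(−Eᵢ/kT) = 3·e^(−0) + 3·e^(−0.97403) + 6·e^(−2.5000) + 2·e^(−2.6818) + 1·e^(−4.2922) = 3.0000 + 1.1327 + 0.49251 + 0.13688 + 0.013675 = 4.7758.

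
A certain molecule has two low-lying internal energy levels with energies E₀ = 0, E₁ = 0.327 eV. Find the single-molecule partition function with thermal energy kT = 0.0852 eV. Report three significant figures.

Z = 1.02

Eᵢ/kT = 0, 3.8380.
Z = Σ e^(−Eᵢ/kT) = e^(−0) + e^(−3.8380) = 1.0000 + 0.021537 = 1.0215.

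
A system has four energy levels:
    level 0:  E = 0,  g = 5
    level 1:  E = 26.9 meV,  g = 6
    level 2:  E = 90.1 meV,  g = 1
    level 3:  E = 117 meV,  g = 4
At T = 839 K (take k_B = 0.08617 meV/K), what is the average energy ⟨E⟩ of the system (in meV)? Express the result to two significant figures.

k_BT = 0.08617 × 839 K = 72.30 meV.
Eᵢ/kT = 0, 0.3721, 1.246, 1.618.
Z = Σ gᵢe^(−Eᵢ/kT) = 5·e^(−0) + 6·e^(−0.3721) + 1·e^(−1.246) + 4·e^(−1.618) = 5.000 + 4.136 + 0.2877 + 0.7932 = 10.22.
⟨E⟩ = Σ Eᵢ gᵢe^(−Eᵢ/kT) / Z = (0·5.000 + 26.9·4.136 + 90.1·0.2877 + 117·0.7932) / 10.22 = 23 meV.

23 meV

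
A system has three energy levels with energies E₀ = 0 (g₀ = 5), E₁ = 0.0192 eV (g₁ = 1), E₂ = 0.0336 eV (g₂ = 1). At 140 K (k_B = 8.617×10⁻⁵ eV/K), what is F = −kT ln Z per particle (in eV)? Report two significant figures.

-0.020 eV

k_BT = 8.617×10⁻⁵ × 140 K = 0.01206 eV.
Eᵢ/kT = 0, 1.592, 2.786.
Z = Σ gᵢe^(−Eᵢ/kT) = 5·e^(−0) + 1·e^(−1.592) + 1·e^(−2.786) = 5.000 + 0.2035 + 0.06167 = 5.265.
F = −kT ln Z = −0.01206 × ln(5.265) = −0.01206 × 1.661 = -0.020 eV.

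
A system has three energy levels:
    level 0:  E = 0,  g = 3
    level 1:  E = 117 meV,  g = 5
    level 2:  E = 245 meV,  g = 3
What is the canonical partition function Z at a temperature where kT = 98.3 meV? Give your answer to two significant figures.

Eᵢ/kT = 0, 1.190, 2.492.
Z = Σ gᵢe^(−Eᵢ/kT) = 3·e^(−0) + 5·e^(−1.190) + 3·e^(−2.492) = 3.000 + 1.521 + 0.2482 = 4.769.

Z = 4.8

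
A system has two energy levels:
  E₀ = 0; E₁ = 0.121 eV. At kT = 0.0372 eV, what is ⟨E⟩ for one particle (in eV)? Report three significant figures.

Eᵢ/kT = 0, 3.2527.
Z = Σ e^(−Eᵢ/kT) = e^(−0) + e^(−3.2527) = 1.0000 + 0.038670 = 1.0387.
⟨E⟩ = Σ Eᵢ e^(−Eᵢ/kT) / Z = (0·1.0000 + 0.121·0.038670) / 1.0387 = 0.00450 eV.

0.00450 eV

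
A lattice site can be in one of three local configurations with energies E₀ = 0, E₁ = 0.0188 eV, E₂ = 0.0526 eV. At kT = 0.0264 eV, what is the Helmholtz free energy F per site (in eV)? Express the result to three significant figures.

Eᵢ/kT = 0, 0.71212, 1.9924.
Z = Σ e^(−Eᵢ/kT) = e^(−0) + e^(−0.71212) + e^(−1.9924) = 1.0000 + 0.49060 + 0.13637 = 1.6270.
F = −kT ln Z = −0.0264 × ln(1.6270) = −0.0264 × 0.48674 = -0.0128 eV.

-0.0128 eV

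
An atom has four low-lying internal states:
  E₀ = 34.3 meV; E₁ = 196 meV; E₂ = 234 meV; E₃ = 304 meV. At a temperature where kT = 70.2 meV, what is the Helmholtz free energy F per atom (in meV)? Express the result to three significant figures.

22.7 meV

Eᵢ/kT = 0.48860, 2.7920, 3.3333, 4.3305.
Z = Σ e^(−Eᵢ/kT) = e^(−0.48860) + e^(−2.7920) + e^(−3.3333) + e^(−4.3305) = 0.61348 + 0.061298 + 0.035675 + 0.013161 = 0.72361.
F = −kT ln Z = −70.2 × ln(0.72361) = −70.2 × -0.32350 = 22.7 meV.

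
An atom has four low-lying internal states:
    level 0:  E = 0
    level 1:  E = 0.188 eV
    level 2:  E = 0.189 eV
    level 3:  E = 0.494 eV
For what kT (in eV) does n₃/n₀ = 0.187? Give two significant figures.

n₃/n₀ = exp[−(E₃−E₀)/kT] = 0.187.
⇒ (E₃−E₀)/kT = ln(1/0.187) = ln(5.348) = 1.677.
kT = 0.494 eV / 1.677 = 0.29 eV.

0.29 eV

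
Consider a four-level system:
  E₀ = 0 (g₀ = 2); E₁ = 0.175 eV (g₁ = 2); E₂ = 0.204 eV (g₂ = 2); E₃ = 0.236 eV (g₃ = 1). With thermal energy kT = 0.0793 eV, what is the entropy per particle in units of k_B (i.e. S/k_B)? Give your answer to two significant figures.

Eᵢ/kT = 0, 2.207, 2.573, 2.976.
Z = Σ gᵢe^(−Eᵢ/kT) = 2·e^(−0) + 2·e^(−2.207) + 2·e^(−2.573) + 1·e^(−2.976) = 2.000 + 0.2201 + 0.1526 + 0.05100 = 2.424.
⟨E⟩ = Σ EᵢPᵢ = 0.03370 eV.
S/k_B = ln Z + ⟨E⟩/kT = ln(2.424) + 0.03370/0.0793 = 0.8854 + 0.4250 = 1.3.

1.3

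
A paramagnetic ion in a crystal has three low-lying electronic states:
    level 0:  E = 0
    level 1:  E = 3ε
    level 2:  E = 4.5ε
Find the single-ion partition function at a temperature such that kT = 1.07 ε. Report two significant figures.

Eᵢ/kT = 0, 2.804, 4.206.
Z = Σ e^(−Eᵢ/kT) = e^(−0) + e^(−2.804) + e^(−4.206) = 1.000 + 0.06057 + 0.01491 = 1.075.

Z = 1.1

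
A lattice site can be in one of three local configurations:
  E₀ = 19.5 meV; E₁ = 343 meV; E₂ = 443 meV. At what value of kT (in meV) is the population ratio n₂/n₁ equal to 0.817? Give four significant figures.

n₂/n₁ = exp[−(E₂−E₁)/kT] = 0.817.
⇒ (E₂−E₁)/kT = ln(1/0.817) = ln(1.22399) = 0.202116.
kT = 100 meV / 0.202116 = 494.8 meV.

494.8 meV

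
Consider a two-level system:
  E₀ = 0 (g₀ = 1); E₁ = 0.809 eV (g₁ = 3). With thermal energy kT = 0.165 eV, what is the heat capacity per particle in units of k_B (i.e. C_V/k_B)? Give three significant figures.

0.512

Eᵢ/kT = 0, 4.9030.
Z = Σ gᵢe^(−Eᵢ/kT) = 1·e^(−0) + 3·e^(−4.9030) = 1.0000 + 0.022273 = 1.0223.
⟨E⟩ = 0.017626 eV, ⟨E²⟩ = 0.014259 eV².
C_V/k_B = (⟨E²⟩ − ⟨E⟩²)/(kT)² = (0.014259 − 0.00031068)/0.027225 = 0.512.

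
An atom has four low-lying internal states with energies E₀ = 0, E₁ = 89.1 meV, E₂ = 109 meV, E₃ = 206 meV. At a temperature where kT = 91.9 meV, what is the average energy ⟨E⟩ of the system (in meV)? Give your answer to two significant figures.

Eᵢ/kT = 0, 0.9695, 1.186, 2.242.
Z = Σ e^(−Eᵢ/kT) = e^(−0) + e^(−0.9695) + e^(−1.186) + e^(−2.242) = 1.000 + 0.3793 + 0.3054 + 0.1062 = 1.791.
⟨E⟩ = Σ Eᵢ e^(−Eᵢ/kT) / Z = (0·1.000 + 89.1·0.3793 + 109·0.3054 + 206·0.1062) / 1.791 = 50 meV.

50 meV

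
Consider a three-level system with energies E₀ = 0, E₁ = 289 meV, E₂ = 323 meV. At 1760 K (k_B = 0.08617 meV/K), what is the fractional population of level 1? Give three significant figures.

k_BT = 0.08617 × 1760 K = 151.66 meV.
Eᵢ/kT = 0, 1.9056, 2.1298.
Z = Σ e^(−Eᵢ/kT) = e^(−0) + e^(−1.9056) + e^(−2.1298) = 1.0000 + 0.14873 + 0.11886 = 1.2676.
P₁ = e^(−E₁/kT) / Z = 0.14873/1.2676 = 0.117.

0.117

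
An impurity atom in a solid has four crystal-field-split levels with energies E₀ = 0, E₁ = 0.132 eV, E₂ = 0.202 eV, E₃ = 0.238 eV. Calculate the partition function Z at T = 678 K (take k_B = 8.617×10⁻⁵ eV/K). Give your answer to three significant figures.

Z = 1.15

k_BT = 8.617×10⁻⁵ × 678 K = 0.058423 eV.
Eᵢ/kT = 0, 2.2594, 3.4575, 4.0737.
Z = Σ e^(−Eᵢ/kT) = e^(−0) + e^(−2.2594) + e^(−3.4575) + e^(−4.0737) = 1.0000 + 0.10441 + 0.031508 + 0.017014 = 1.1529.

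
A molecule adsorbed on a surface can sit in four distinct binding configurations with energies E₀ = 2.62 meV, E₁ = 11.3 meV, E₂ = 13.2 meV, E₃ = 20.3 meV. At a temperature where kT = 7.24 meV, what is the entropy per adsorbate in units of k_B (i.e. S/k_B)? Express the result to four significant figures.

Eᵢ/kT = 0.361878, 1.56077, 1.82320, 2.80387.
Z = Σ e^(−Eᵢ/kT) = e^(−0.361878) + e^(−1.56077) + e^(−1.82320) + e^(−2.80387) = 0.696367 + 0.209974 + 0.161508 + 0.0605752 = 1.12842.
⟨E⟩ = Σ EᵢPᵢ = 6.69854 meV.
S/k_B = ln Z + ⟨E⟩/kT = ln(1.12842) + 6.69854/7.24 = 0.120818 + 0.925213 = 1.046.

1.046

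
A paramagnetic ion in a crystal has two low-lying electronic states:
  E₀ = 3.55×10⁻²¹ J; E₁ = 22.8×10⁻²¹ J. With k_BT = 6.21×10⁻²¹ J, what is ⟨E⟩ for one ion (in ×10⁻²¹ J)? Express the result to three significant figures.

Eᵢ/kT = 0.57166, 3.6715.
Z = Σ e^(−Eᵢ/kT) = e^(−0.57166) + e^(−3.6715) = 0.56459 + 0.025438 = 0.59003.
⟨E⟩ = Σ Eᵢ e^(−Eᵢ/kT) / Z = (3.55·0.56459 + 22.8·0.025438) / 0.59003 = 4.38 ×10⁻²¹ J.

4.38 ×10⁻²¹ J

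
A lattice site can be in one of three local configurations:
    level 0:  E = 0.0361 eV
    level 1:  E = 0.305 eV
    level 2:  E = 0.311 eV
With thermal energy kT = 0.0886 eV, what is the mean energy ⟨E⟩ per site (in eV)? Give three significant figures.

0.0592 eV

Eᵢ/kT = 0.40745, 3.4424, 3.5102.
Z = Σ e^(−Eᵢ/kT) = e^(−0.40745) + e^(−3.4424) + e^(−3.5102) = 0.66534 + 0.031988 + 0.029891 = 0.72722.
⟨E⟩ = Σ Eᵢ e^(−Eᵢ/kT) / Z = (0.0361·0.66534 + 0.305·0.031988 + 0.311·0.029891) / 0.72722 = 0.0592 eV.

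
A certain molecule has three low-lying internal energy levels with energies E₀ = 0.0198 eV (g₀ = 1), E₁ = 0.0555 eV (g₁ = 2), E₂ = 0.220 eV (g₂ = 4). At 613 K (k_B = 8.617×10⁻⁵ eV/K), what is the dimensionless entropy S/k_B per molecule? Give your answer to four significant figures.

1.234

k_BT = 8.617×10⁻⁵ × 613 K = 0.0528222 eV.
Eᵢ/kT = 0.374842, 1.05069, 4.16492.
Z = Σ gᵢe^(−Eᵢ/kT) = 1·e^(−0.374842) + 2·e^(−1.05069) + 4·e^(−4.16492) = 0.687398 + 0.699393 + 0.0621238 = 1.44891.
⟨E⟩ = Σ EᵢPᵢ = 0.0456164 eV.
S/k_B = ln Z + ⟨E⟩/kT = ln(1.44891) + 0.0456164/0.0528222 = 0.370812 + 0.863584 = 1.234.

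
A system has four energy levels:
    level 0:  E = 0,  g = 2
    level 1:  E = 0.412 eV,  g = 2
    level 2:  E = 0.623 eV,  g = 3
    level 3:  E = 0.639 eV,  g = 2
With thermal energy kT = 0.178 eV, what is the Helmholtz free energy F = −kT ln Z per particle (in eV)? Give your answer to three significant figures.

-0.152 eV

Eᵢ/kT = 0, 2.3146, 3.5000, 3.5899.
Z = Σ gᵢe^(−Eᵢ/kT) = 2·e^(−0) + 2·e^(−2.3146) + 3·e^(−3.5000) + 2·e^(−3.5899) = 2.0000 + 0.19761 + 0.090592 + 0.055202 = 2.3434.
F = −kT ln Z = −0.178 × ln(2.3434) = −0.178 × 0.85160 = -0.152 eV.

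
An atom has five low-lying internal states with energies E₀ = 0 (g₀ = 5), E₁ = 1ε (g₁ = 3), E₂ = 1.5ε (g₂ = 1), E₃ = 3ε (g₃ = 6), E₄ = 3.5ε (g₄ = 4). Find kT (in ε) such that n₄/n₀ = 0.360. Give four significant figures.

n₄/n₀ = (g₄/g₀) exp[−(E₄−E₀)/kT] = 0.360.
⇒ (E₄−E₀)/kT = ln((4/5)/0.360) = ln(2.22222) = 0.798507.
kT = 3.5ε / 0.798507 = 4.383 ε.

4.383 ε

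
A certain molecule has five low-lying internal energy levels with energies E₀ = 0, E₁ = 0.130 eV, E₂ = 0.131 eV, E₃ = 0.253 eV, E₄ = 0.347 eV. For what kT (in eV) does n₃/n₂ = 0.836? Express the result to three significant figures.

0.681 eV

n₃/n₂ = exp[−(E₃−E₂)/kT] = 0.836.
⇒ (E₃−E₂)/kT = ln(1/0.836) = ln(1.1962) = 0.17915.
kT = 0.122 eV / 0.17915 = 0.681 eV.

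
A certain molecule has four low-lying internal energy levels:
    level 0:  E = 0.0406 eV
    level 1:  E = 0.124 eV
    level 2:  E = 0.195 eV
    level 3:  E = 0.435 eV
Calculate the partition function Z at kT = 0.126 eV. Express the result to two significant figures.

Z = 1.3

Eᵢ/kT = 0.3222, 0.9841, 1.548, 3.452.
Z = Σ e^(−Eᵢ/kT) = e^(−0.3222) + e^(−0.9841) + e^(−1.548) + e^(−3.452) = 0.7246 + 0.3738 + 0.2127 + 0.03168 = 1.343.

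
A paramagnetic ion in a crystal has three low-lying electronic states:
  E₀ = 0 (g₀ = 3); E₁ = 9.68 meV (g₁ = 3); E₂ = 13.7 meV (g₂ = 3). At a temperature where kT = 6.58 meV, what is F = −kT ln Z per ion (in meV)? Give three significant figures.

-9.22 meV

Eᵢ/kT = 0, 1.4711, 2.0821.
Z = Σ gᵢe^(−Eᵢ/kT) = 3·e^(−0) + 3·e^(−1.4711) + 3·e^(−2.0821) = 3.0000 + 0.68902 + 0.37400 = 4.0630.
F = −kT ln Z = −6.58 × ln(4.0630) = −6.58 × 1.4019 = -9.22 meV.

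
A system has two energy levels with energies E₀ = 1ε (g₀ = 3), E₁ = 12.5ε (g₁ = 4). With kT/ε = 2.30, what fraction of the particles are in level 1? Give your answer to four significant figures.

Eᵢ/kT = 0.434783, 5.43478.
Z = Σ gᵢe^(−Eᵢ/kT) = 3·e^(−0.434783) + 4·e^(−5.43478) = 1.94222 + 0.0174488 = 1.95967.
P₁ = g₁ e^(−E₁/kT) / Z = 0.0174488/1.95967 = 0.008904.

0.008904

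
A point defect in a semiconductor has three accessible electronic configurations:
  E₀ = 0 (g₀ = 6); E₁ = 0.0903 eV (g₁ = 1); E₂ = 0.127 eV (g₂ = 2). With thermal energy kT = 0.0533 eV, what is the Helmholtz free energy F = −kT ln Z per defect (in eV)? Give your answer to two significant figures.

Eᵢ/kT = 0, 1.694, 2.383.
Z = Σ gᵢe^(−Eᵢ/kT) = 6·e^(−0) + 1·e^(−1.694) + 2·e^(−2.383) = 6.000 + 0.1838 + 0.1845 = 6.368.
F = −kT ln Z = −0.0533 × ln(6.368) = −0.0533 × 1.851 = -0.099 eV.

-0.099 eV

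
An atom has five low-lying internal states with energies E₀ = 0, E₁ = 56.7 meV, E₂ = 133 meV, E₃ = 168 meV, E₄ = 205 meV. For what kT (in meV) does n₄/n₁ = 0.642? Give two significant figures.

330 meV

n₄/n₁ = exp[−(E₄−E₁)/kT] = 0.642.
⇒ (E₄−E₁)/kT = ln(1/0.642) = ln(1.558) = 0.4434.
kT = 148.3 meV / 0.4434 = 330 meV.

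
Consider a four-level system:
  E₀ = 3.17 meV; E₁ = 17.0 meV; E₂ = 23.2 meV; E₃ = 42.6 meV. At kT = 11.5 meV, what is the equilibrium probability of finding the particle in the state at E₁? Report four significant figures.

Eᵢ/kT = 0.275652, 1.47826, 2.01739, 3.70435.
Z = Σ e^(−Eᵢ/kT) = e^(−0.275652) + e^(−1.47826) + e^(−2.01739) + e^(−3.70435) = 0.759077 + 0.228034 + 0.133002 + 0.0246162 = 1.14473.
P₁ = e^(−E₁/kT) / Z = 0.228034/1.14473 = 0.1992.

0.1992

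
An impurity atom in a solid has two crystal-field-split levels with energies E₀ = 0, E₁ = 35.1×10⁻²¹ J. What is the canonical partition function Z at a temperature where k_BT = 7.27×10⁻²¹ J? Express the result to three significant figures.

Z = 1.01

Eᵢ/kT = 0, 4.8281.
Z = Σ e^(−Eᵢ/kT) = e^(−0) + e^(−4.8281) = 1.0000 + 0.0080017 = 1.0080.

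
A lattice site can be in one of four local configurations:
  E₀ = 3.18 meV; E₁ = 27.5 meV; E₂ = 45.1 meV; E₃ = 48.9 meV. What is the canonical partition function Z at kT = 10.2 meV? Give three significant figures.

Eᵢ/kT = 0.31176, 2.6961, 4.4216, 4.7941.
Z = Σ e^(−Eᵢ/kT) = e^(−0.31176) + e^(−2.6961) + e^(−4.4216) + e^(−4.7941) = 0.73216 + 0.067468 + 0.012015 + 0.0082784 = 0.81992.

Z = 0.820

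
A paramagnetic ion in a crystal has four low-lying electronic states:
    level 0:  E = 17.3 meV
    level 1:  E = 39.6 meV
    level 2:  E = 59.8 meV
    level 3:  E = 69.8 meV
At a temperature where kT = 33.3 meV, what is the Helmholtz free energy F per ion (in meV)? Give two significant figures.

Eᵢ/kT = 0.5195, 1.189, 1.796, 2.096.
Z = Σ e^(−Eᵢ/kT) = e^(−0.5195) + e^(−1.189) + e^(−1.796) + e^(−2.096) = 0.5948 + 0.3045 + 0.1660 + 0.1229 = 1.188.
F = −kT ln Z = −33.3 × ln(1.188) = −33.3 × 0.1723 = -5.7 meV.

-5.7 meV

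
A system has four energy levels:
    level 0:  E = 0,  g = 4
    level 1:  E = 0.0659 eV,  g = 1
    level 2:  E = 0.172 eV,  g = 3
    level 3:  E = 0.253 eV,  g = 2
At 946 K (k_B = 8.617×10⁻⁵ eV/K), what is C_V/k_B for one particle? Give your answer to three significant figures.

k_BT = 8.617×10⁻⁵ × 946 K = 0.081517 eV.
Eᵢ/kT = 0, 0.80842, 2.1100, 3.1036.
Z = Σ gᵢe^(−Eᵢ/kT) = 4·e^(−0) + 1·e^(−0.80842) + 3·e^(−2.1100) + 2·e^(−3.1036) = 4.0000 + 0.44556 + 0.36371 + 0.089775 = 4.8990.
⟨E⟩ = 0.023399 eV, ⟨E²⟩ = 0.0037643 eV².
C_V/k_B = (⟨E²⟩ − ⟨E⟩²)/(kT)² = (0.0037643 − 0.00054751)/0.0066450 = 0.484.

0.484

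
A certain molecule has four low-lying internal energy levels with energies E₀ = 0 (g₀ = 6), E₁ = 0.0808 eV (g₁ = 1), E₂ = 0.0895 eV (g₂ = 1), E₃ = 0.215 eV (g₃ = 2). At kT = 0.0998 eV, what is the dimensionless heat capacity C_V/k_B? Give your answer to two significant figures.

0.21

Eᵢ/kT = 0, 0.8096, 0.8968, 2.154.
Z = Σ gᵢe^(−Eᵢ/kT) = 6·e^(−0) + 1·e^(−0.8096) + 1·e^(−0.8968) + 2·e^(−2.154) = 6.000 + 0.4450 + 0.4079 + 0.2320 = 7.085.
⟨E⟩ = 0.01727 eV, ⟨E²⟩ = 0.002385 eV².
C_V/k_B = (⟨E²⟩ − ⟨E⟩²)/(kT)² = (0.002385 − 0.0002983)/0.009960 = 0.21.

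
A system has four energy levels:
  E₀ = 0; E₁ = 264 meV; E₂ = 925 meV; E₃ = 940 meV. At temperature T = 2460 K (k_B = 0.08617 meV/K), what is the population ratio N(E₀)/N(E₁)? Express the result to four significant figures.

k_BT = 0.08617 × 2460 K = 211.978 meV.
n₀/n₁ = exp[−(E₀−E₁)/kT] = exp(−(-264 meV)/(211.978 meV)) = exp(1.24541) = 3.474.

3.474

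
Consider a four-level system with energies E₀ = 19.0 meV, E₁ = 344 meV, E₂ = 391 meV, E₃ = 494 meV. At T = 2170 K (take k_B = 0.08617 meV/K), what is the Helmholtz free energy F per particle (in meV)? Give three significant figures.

-42.8 meV

k_BT = 0.08617 × 2170 K = 186.99 meV.
Eᵢ/kT = 0.10161, 1.8397, 2.0910, 2.6419.
Z = Σ e^(−Eᵢ/kT) = e^(−0.10161) + e^(−1.8397) + e^(−2.0910) + e^(−2.6419) = 0.90338 + 0.15887 + 0.12356 + 0.071226 = 1.2570.
F = −kT ln Z = −186.99 × ln(1.2570) = −186.99 × 0.22873 = -42.8 meV.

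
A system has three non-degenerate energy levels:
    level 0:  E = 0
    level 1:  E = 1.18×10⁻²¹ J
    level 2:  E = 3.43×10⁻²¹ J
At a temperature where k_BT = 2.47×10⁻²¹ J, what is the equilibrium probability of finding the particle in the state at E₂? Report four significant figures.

Eᵢ/kT = 0, 0.477733, 1.38866.
Z = Σ e^(−Eᵢ/kT) = e^(−0) + e^(−0.477733) + e^(−1.38866) = 1.00000 + 0.620188 + 0.249409 = 1.86960.
P₂ = e^(−E₂/kT) / Z = 0.249409/1.86960 = 0.1334.

0.1334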